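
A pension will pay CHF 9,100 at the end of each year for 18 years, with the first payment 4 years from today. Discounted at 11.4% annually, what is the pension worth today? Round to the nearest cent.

CHF 49,469.76

PV at t=3 (ordinary 18-year annuity): 9100 × a(18|0.114) = 9100 × 7.515432 = 68,390.4319
Discount back 3 years: 68,390.4319 × (1+0.114)^(−3) = 68,390.4319 × 0.723343 = 49,469.7567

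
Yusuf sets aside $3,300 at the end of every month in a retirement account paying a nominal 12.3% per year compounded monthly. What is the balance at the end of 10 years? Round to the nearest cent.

$772,643.05

Periodic rate i = 0.123/12 = 0.01025; n = 10 × 12 = 120 periods.
FV = 3300 × [(1+0.01025)^120 − 1] / 0.01025 = 3300 × 234.134256 = 772,643.0452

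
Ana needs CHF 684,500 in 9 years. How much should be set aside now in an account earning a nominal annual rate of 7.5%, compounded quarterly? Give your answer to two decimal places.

CHF 350,702.67

Periodic rate i = 0.075/4 = 0.01875; n = 9 × 4 = 36 periods.
PV = FV·(1+i)^(−n) = 684,500 × 0.512349 = 350,702.6678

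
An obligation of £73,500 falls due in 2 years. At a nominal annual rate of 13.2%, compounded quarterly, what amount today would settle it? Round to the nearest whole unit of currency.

i = 0.132/4 = 0.033 per quarter; n = 2·4 = 8.
Discount factor = (1+0.033)^(−8) = 0.771254; PV = 73,500 × 0.771254 = 56,687.1688

£56,687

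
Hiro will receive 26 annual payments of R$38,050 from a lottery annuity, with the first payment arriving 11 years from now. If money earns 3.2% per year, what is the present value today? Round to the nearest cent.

R$485,184.42

PV at t=10 (ordinary 26-year annuity): 38050 × a(26|0.032) = 38050 × 17.472263 = 664,819.6050
PV₀ = 664,819.6050 / (1+0.032)^10 = 664,819.6050 / 1.370241 = 485,184.4183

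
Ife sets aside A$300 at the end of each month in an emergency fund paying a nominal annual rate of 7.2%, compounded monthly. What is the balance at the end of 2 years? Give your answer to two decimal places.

With 12 periods per year: i = 0.006, n = 24.
Accumulation factor s(24|0.006) = 25.731215; FV = 300 × 25.731215 = 7,719.3646

A$7,719.36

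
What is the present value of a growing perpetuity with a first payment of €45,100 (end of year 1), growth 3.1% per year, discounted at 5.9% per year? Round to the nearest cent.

PV = PMT / (i − g) = 45100 / (0.059 − 0.031) = 45100 / 0.028000 = 1,610,714.2857

€1,610,714.29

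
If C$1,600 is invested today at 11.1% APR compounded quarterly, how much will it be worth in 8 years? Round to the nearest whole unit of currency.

With 4 periods per year: i = 0.02775, n = 32.
1,600 × (1+0.02775)^32 = 1,600 × 2.401041 = 3,841.6652

C$3,842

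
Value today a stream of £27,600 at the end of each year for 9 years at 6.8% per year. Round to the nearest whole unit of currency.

£181,360

PV = 27600 × [1 − (1+0.068)^(−9)] / 0.068 = 27600 × 6.571027 = 181,360.3566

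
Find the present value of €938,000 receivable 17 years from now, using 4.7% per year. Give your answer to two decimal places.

PV = FV·(1+i)^(−n) = 938,000 × 0.458043 = 429,644.4933

€429,644.49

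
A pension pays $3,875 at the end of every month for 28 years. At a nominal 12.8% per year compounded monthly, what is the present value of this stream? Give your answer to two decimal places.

i = 0.128/12 = 0.0106667 per month; n = 28·12 = 336.
PV = 3875 × [1 − (1+0.0106667)^(−336)] / 0.0106667 = 3875 × 91.097211 = 353,001.6932

$353,001.69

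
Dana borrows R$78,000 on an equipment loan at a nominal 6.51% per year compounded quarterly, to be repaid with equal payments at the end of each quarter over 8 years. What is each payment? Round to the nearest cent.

R$3,146.42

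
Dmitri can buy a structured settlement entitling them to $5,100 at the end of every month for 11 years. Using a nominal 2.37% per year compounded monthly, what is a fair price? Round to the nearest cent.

$592,090.21

i = 0.0237/12 = 0.001975 per month; n = 11·12 = 132.
PV = 5100 × [1 − (1+0.001975)^(−132)] / 0.001975 = 5100 × 116.096119 = 592,090.2073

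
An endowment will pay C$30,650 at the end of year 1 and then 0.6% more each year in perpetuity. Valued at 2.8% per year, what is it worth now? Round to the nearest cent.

C$1,393,181.82

PV = PMT / (i − g) = 30650 / (0.028 − 0.006) = 30650 / 0.022000 = 1,393,181.8182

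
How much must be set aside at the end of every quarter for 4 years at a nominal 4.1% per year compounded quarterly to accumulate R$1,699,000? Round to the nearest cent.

Periodic rate i = 0.041/4 = 0.01025; n = 4 × 4 = 16 periods.
PMT = 1.699e+06 / ( [(1+0.01025)^16 − 1] / 0.01025 ) = 1.699e+06 / 17.290844 = 98,260.0961

R$98,260.10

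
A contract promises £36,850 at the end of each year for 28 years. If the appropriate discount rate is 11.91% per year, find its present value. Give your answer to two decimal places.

Annuity factor a(28|0.1191) = 8.036756; PV = 36850 × 8.036756 = 296,154.4489

£296,154.45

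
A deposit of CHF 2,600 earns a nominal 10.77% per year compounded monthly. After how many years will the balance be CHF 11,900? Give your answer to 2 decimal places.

14.19 years

Periodic rate i = 0.1077/12 = 0.008975.
n = ln(11900/2600) / ln(1+0.008975) = ln(4.57692) / 0.008935 = 170.2331 months
= 170.2331/12 years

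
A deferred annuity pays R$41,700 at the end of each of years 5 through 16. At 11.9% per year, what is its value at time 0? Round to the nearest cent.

Value one period before first payment (t=4): 41700 × [1 − (1+0.119)^(−12)] / 0.119 = 41700 × 6.223183 = 259,506.7356
PV₀ = 259,506.7356 / (1+0.119)^4 = 259,506.7356 / 1.567907 = 165,511.5434

R$165,511.54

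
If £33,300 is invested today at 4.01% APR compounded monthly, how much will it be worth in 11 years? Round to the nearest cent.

Periodic rate i = 0.0401/12 = 0.00334167; n = 11 × 12 = 132 periods.
33,300 × (1+0.00334167)^132 = 33,300 × 1.553273 = 51,724.0072

£51,724.01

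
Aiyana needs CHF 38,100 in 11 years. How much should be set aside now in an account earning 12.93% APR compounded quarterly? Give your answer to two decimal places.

CHF 9,397.26

i = 0.1293/4 = 0.032325 per quarter; n = 11·4 = 44.
Discount factor = (1+0.032325)^(−44) = 0.246647; PV = 38,100 × 0.246647 = 9,397.2634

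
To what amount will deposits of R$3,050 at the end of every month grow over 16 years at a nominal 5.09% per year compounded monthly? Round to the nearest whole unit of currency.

i = 0.0509/12 = 0.00424167 per month; n = 16·12 = 192.
FV = PMT · [(1+i)^n − 1] / i = 3050 · 295.623228 = 901,650.8441

R$901,651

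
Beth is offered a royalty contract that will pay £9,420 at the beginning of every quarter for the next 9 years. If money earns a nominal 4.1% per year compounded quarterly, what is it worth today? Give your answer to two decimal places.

With 4 periods per year: i = 0.01025, n = 36.
PV = 9420 × [1 − (1+0.01025)^(−36)] / 0.01025 × (1+i) = 9420 × 30.285291 = 285,287.4382
(annuity-due: payments at period start, so ×(1+i).)

£285,287.44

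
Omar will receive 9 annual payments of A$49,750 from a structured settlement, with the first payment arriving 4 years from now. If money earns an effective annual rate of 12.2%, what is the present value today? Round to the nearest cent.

A$186,253.60

PV at t=3 (ordinary 9-year annuity): 49750 × a(9|0.122) = 49750 × 5.287984 = 263,077.2189
Discount back 3 years: 263,077.2189 × (1+0.122)^(−3) = 263,077.2189 × 0.707981 = 186,253.5981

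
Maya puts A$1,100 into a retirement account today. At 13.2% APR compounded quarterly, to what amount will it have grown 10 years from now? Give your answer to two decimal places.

A$4,030.93

i = 0.132/4 = 0.033 per quarter; n = 10·4 = 40.
FV = 1,100 × (1 + 0.033)^40 = 4,030.9327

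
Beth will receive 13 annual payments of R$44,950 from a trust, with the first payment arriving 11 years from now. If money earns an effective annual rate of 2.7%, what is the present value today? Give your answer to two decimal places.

PV at t=10 (ordinary 13-year annuity): 44950 × a(13|0.027) = 44950 × 10.841912 = 487,343.9626
Discount back 10 years: 487,343.9626 × (1+0.027)^(−10) = 487,343.9626 × 0.766118 = 373,362.8941

R$373,362.89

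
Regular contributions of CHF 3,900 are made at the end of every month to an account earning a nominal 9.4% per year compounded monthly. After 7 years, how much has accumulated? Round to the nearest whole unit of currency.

With 12 periods per year: i = 0.00783333, n = 84.
FV = PMT · [(1+i)^n − 1] / i = 3900 · 118.210529 = 461,021.0612

CHF 461,021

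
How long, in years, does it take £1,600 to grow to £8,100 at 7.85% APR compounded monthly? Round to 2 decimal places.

20.73 years

Periodic rate i = 0.0785/12 = 0.00654167.
(1+i)^n = 8100/1600 = 5.06250, so n = ln 5.06250 / ln 1.00654 = 248.7378 months
= 248.7378/12 years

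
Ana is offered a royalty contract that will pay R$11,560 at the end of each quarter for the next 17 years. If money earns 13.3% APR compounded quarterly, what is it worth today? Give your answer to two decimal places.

R$310,068.29

With 4 periods per year: i = 0.03325, n = 68.
PV = PMT · [1 − (1+i)^(−n)] / i = 11560 · 26.822516 = 310,068.2906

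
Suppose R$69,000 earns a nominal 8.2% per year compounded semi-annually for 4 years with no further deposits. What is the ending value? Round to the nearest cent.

i = 0.082/2 = 0.041 per half-year; n = 4·2 = 8.
FV = PV·(1+i)^n = 69,000 × 1.379132 = 95,160.1081

R$95,160.11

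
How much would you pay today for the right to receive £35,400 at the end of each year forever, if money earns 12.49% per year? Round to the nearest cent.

£283,426.74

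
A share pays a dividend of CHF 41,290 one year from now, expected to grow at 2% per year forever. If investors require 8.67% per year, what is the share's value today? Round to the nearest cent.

CHF 619,040.48

PV = PMT / (i − g) = 41290 / (0.0867 − 0.02) = 41290 / 0.066700 = 619,040.4798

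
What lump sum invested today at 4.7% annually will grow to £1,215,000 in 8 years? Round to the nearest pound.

Discount factor = (1+0.047)^(−8) = 0.692511; PV = 1,215,000 × 0.692511 = 841,400.6138

£841,401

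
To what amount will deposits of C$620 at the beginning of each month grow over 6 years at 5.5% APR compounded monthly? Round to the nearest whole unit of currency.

With 12 periods per year: i = 0.00458333, n = 72.
FV = 620 × [(1+0.00458333)^72 − 1] / 0.00458333 × (1+i) = 620 × 85.463332 = 52,987.2660
Payments are at the start of each period, so multiply by (1+i).

C$52,987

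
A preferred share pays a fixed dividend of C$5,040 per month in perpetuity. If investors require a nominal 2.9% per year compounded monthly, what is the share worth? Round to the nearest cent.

Periodic rate i = 0.029/12 = 0.00241667.
PV = C/r = 5040/0.00241667 = 2,085,517.2414

C$2,085,517.24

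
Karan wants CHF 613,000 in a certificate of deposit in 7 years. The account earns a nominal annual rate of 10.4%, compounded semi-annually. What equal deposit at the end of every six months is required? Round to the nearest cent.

CHF 30,846.10

Periodic rate i = 0.104/2 = 0.052; n = 7 × 2 = 14 periods.
PMT = 613000 / ( [(1+0.052)^14 − 1] / 0.052 ) = 613000 / 19.872855 = 30,846.0959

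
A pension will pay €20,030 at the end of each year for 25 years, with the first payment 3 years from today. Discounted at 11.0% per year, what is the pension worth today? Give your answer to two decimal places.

€136,910.60

Value one period before first payment (t=2): 20030 × [1 − (1+0.11)^(−25)] / 0.11 = 20030 × 8.421745 = 168,687.5456
PV₀ = 168,687.5456 / (1+0.11)^2 = 168,687.5456 / 1.232100 = 136,910.5962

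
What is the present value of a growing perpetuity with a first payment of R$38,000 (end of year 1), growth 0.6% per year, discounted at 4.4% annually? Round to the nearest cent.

R$1,000,000.00

PV = D₁/(r − g) = 38000/(0.044 − 0.006) = 1,000,000.0000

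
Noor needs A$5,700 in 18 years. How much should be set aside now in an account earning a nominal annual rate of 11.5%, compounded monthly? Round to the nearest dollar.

A$726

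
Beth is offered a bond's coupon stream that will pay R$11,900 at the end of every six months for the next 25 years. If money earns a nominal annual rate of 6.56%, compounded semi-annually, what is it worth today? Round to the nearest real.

With 2 periods per year: i = 0.0328, n = 50.
Annuity factor a(50|0.0328) = 24.416044; PV = 11900 × 24.416044 = 290,550.9180

R$290,551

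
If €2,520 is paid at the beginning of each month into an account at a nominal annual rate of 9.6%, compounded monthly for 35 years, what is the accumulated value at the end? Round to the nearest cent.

€8,702,231.49

Periodic rate i = 0.096/12 = 0.008; n = 35 × 12 = 420 periods.
FV = PMT · [(1+i)^n − 1] / i × (1+i) = 2520 · 3453.266462 = 8,702,231.4850
(annuity-due: payments at period start, so ×(1+i).)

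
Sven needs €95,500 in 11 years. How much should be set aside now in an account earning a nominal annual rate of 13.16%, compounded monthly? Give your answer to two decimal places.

€22,632.94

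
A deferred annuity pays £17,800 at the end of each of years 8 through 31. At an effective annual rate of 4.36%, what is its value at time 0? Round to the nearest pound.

£194,090

Value one period before first payment (t=7): 17800 × [1 − (1+0.0436)^(−24)] / 0.0436 = 17800 × 14.700169 = 261,663.0065
Discount back 7 years: 261,663.0065 × (1+0.0436)^(−7) = 261,663.0065 × 0.741757 = 194,090.3012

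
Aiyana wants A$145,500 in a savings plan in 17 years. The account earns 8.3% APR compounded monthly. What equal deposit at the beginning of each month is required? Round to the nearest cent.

A$324.48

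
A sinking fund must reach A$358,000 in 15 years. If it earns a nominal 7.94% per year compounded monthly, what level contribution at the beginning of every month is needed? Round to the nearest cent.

Periodic rate i = 0.0794/12 = 0.00661667; n = 15 × 12 = 180 periods.
PMT = 358000 / ( [(1+0.00661667)^180 − 1] / 0.00661667 × (1+i) ) = 358000 / 346.482121 = 1,033.2423

A$1,033.24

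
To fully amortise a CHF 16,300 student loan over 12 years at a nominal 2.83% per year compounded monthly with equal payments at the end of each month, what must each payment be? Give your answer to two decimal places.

CHF 133.63

With 12 periods per year: i = 0.00235833, n = 144.
PMT = 16300 / ( [1 − (1+0.00235833)^(−144)] / 0.00235833 ) = 16300 / 121.976041 = 133.6328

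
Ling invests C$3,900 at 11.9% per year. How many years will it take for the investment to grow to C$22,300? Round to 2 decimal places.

15.51 years

n = ln(22300/3900) / ln(1+0.119) = ln(5.71795) / 0.112435 = 15.5077 years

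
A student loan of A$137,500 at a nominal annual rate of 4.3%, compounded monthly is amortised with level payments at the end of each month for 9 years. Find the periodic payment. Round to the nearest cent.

A$1,537.60

Periodic rate i = 0.043/12 = 0.00358333; n = 9 × 12 = 108 periods.
PMT = 137500 / ( [1 − (1+0.00358333)^(−108)] / 0.00358333 ) = 137500 / 89.424837 = 1,537.6041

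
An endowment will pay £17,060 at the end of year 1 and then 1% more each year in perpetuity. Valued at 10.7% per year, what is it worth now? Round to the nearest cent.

PV = PMT / (i − g) = 17060 / (0.107 − 0.01) = 17060 / 0.097000 = 175,876.2887

£175,876.29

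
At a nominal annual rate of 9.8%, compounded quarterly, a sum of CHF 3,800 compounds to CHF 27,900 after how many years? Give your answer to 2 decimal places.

20.59 years

Periodic rate i = 0.098/4 = 0.0245.
(1+i)^n = 27900/3800 = 7.34211, so n = ln 7.34211 / ln 1.0245 = 82.3653 quarters
= 82.3653/4 years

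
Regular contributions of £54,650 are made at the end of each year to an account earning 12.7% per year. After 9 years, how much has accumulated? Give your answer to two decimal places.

FV = 54650 × [(1+0.127)^9 − 1] / 0.127 = 54650 × 15.220642 = 831,808.0646

£831,808.06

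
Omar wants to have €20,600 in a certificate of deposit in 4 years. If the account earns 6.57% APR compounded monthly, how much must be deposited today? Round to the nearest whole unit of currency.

€15,851

i = 0.0657/12 = 0.005475 per month; n = 4·12 = 48.
PV = FV·(1+i)^(−n) = 20,600 × 0.769447 = 15,850.6083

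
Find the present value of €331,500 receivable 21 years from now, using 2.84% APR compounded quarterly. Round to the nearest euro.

Periodic rate i = 0.0284/4 = 0.0071; n = 21 × 4 = 84 periods.
PV = 331,500 / (1 + 0.0071)^84 = 331,500 / 1.811749 = 182,972.3523

€182,972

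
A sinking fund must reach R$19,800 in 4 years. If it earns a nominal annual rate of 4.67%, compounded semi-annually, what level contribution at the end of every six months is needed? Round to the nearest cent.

R$2,279.73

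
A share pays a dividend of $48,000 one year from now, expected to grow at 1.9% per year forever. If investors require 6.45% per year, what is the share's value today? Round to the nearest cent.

$1,054,945.05

PV = D₁/(r − g) = 48000/(0.0645 − 0.019) = 1,054,945.0549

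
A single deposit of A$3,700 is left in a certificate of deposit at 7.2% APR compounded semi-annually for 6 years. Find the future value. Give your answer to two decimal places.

A$5,656.12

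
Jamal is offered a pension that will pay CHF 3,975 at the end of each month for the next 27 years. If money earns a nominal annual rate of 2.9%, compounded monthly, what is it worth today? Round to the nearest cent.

CHF 892,376.91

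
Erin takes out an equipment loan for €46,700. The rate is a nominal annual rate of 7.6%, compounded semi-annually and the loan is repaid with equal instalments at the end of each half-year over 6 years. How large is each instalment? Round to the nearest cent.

With 2 periods per year: i = 0.038, n = 12.
Annuity-PV factor = 9.494931; PMT = 46700 / 9.494931 = 4,918.4139

€4,918.41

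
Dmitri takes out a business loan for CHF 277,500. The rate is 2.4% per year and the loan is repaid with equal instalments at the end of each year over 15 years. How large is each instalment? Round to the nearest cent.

CHF 22,248.15

Annuity-PV factor = 12.472949; PMT = 277500 / 12.472949 = 22,248.1474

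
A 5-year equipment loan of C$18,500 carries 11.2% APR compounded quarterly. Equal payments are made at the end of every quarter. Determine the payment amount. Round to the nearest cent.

With 4 periods per year: i = 0.028, n = 20.
Annuity-PV factor = 15.156342; PMT = 18500 / 15.156342 = 1,220.6112

C$1,220.61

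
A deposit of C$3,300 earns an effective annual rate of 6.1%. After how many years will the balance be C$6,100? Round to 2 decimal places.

10.38 years

(1+i)^n = 6100/3300 = 1.84848, so n = ln 1.84848 / ln 1.061 = 10.3757 years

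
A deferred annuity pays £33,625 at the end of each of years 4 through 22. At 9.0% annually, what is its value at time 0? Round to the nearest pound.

PV at t=3 (ordinary 19-year annuity): 33625 × a(19|0.09) = 33625 × 8.950115 = 300,947.6095
Discount back 3 years: 300,947.6095 × (1+0.09)^(−3) = 300,947.6095 × 0.772183 = 232,386.7724

£232,387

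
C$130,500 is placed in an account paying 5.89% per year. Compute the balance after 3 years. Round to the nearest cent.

C$154,944.21

FV = PV·(1+i)^n = 130,500 × 1.187312 = 154,944.2116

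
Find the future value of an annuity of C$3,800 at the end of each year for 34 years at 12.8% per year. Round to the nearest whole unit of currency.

FV = PMT · [(1+i)^n − 1] / i = 3800 · 461.324211 = 1,753,032.0000

C$1,753,032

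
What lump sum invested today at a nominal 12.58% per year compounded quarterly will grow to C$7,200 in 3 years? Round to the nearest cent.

C$4,965.40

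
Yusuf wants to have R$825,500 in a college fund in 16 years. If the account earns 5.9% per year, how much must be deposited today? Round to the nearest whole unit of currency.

R$329,900

PV = FV·(1+i)^(−n) = 825,500 × 0.399636 = 329,899.5445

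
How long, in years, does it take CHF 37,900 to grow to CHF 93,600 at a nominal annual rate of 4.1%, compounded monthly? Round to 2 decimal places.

22.09 years

Periodic rate i = 0.041/12 = 0.00341667.
(1+i)^n = 93600/37900 = 2.46966, so n = ln 2.46966 / ln 1.00342 = 265.0603 months
= 265.0603/12 years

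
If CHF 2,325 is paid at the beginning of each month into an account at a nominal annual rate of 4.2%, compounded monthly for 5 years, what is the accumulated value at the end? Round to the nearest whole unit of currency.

CHF 155,471

Periodic rate i = 0.042/12 = 0.0035; n = 5 × 12 = 60 periods.
FV = PMT · [(1+i)^n − 1] / i × (1+i) = 2325 · 66.869175 = 155,470.8313
(annuity-due: payments at period start, so ×(1+i).)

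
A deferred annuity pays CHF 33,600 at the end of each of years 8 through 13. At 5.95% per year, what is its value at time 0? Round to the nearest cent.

CHF 110,419.04

PV at t=7 (ordinary 6-year annuity): 33600 × a(6|0.0595) = 33600 × 4.925059 = 165,481.9709
PV₀ = 165,481.9709 / (1+0.0595)^7 = 165,481.9709 / 1.498672 = 110,419.0376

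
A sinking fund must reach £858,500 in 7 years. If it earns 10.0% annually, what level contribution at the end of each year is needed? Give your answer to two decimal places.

£90,490.62

FV-annuity factor = 9.487171; PMT = 858500 / 9.487171 = 90,490.6215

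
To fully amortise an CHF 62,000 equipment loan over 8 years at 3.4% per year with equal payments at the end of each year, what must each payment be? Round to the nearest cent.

CHF 8,981.95

Annuity-PV factor = 6.902735; PMT = 62000 / 6.902735 = 8,981.9469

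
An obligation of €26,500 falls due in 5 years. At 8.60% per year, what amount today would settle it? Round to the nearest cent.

€17,542.71

Discount factor = (1+0.086)^(−5) = 0.661989; PV = 26,500 × 0.661989 = 17,542.7126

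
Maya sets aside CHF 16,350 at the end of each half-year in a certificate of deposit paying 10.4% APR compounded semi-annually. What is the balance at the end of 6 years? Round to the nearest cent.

CHF 263,278.15

With 2 periods per year: i = 0.052, n = 12.
FV = PMT · [(1+i)^n − 1] / i = 16350 · 16.102639 = 263,278.1517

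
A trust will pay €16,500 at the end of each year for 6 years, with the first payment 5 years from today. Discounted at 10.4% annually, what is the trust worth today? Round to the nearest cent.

€47,813.27

Value one period before first payment (t=4): 16500 × [1 − (1+0.104)^(−6)] / 0.104 = 16500 × 4.304679 = 71,027.2051
Discount back 4 years: 71,027.2051 × (1+0.104)^(−4) = 71,027.2051 × 0.673168 = 47,813.2684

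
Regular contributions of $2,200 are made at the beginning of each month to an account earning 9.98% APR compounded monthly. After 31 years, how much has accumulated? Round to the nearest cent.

$5,542,709.52

i = 0.0998/12 = 0.00831667 per month; n = 31·12 = 372.
Accumulation factor s(372|0.00831667) × (1+i) = 2519.413420; FV = 2200 × 2519.413420 = 5,542,709.5234
(Beginning-of-period payments → annuity-due factor ×(1+i).)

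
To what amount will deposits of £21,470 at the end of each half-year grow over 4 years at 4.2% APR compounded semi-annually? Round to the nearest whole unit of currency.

With 2 periods per year: i = 0.021, n = 8.
Accumulation factor s(8|0.021) = 8.613355; FV = 21470 × 8.613355 = 184,928.7378

£184,929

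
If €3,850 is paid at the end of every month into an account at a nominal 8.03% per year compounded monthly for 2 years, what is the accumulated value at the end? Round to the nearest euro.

With 12 periods per year: i = 0.00669167, n = 24.
Accumulation factor s(24|0.00669167) = 25.940803; FV = 3850 × 25.940803 = 99,872.0898

€99,872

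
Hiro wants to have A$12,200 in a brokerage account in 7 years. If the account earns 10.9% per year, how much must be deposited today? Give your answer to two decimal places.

A$5,913.42

PV = 12,200 / (1 + 0.109)^7 = 12,200 / 2.063103 = 5,913.4238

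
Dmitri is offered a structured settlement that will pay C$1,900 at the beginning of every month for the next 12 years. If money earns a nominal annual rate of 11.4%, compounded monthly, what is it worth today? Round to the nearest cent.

With 12 periods per year: i = 0.0095, n = 144.
PV = PMT · [1 − (1+i)^(−n)] / i × (1+i) = 1900 · 79.031620 = 150,160.0784
(Beginning-of-period payments → annuity-due factor ×(1+i).)

C$150,160.08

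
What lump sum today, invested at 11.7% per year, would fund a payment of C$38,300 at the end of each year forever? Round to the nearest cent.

C$327,350.43

PV = PMT / i = 38300 / 0.117 = 327,350.4274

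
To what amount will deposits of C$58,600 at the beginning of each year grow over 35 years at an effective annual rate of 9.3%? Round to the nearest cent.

Accumulation factor s(35|0.093) × (1+i) = 252.392608; FV = 58600 × 252.392608 = 14,790,206.8410
(annuity-due: payments at period start, so ×(1+i).)

C$14,790,206.84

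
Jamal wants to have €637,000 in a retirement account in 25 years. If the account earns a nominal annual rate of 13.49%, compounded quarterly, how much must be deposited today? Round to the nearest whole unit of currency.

€23,101

Periodic rate i = 0.1349/4 = 0.033725; n = 25 × 4 = 100 periods.
PV = FV·(1+i)^(−n) = 637,000 × 0.036266 = 23,101.3563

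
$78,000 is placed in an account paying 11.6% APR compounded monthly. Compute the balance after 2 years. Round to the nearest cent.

$98,257.80

Periodic rate i = 0.116/12 = 0.00966667; n = 2 × 12 = 24 periods.
78,000 × (1+0.00966667)^24 = 78,000 × 1.259715 = 98,257.8030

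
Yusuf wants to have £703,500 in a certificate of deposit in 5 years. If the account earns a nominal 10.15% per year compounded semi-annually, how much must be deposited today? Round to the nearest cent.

£428,815.14

With 2 periods per year: i = 0.05075, n = 10.
PV = FV·(1+i)^(−n) = 703,500 × 0.609545 = 428,815.1445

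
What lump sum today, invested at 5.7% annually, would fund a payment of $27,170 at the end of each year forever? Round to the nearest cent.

PV = C/r = 27170/0.057 = 476,666.6667

$476,666.67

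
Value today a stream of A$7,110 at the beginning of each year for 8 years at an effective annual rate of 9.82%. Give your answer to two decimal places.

A$41,930.55

Annuity factor a(8|0.0982) × (1+i) = 5.897406; PV = 7110 × 5.897406 = 41,930.5535
(Beginning-of-period payments → annuity-due factor ×(1+i).)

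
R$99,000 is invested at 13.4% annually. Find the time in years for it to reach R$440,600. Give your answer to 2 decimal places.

11.87 years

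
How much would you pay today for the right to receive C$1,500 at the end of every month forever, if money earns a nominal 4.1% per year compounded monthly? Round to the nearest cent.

Periodic rate i = 0.041/12 = 0.00341667.
PV = C/r = 1500/0.00341667 = 439,024.3902

C$439,024.39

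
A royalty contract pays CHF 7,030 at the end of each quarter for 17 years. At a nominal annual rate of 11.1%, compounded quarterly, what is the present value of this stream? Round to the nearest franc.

CHF 213,947

i = 0.111/4 = 0.02775 per quarter; n = 17·4 = 68.
PV = 7030 × [1 − (1+0.02775)^(−68)] / 0.02775 = 7030 × 30.433457 = 213,947.2018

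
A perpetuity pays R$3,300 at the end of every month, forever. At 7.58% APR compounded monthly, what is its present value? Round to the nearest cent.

Periodic rate i = 0.0758/12 = 0.00631667.
PV = C/r = 3300/0.00631667 = 522,427.4406

R$522,427.44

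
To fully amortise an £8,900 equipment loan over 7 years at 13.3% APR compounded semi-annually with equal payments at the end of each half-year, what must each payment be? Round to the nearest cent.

Periodic rate i = 0.133/2 = 0.0665; n = 7 × 2 = 14 periods.
PMT = 8900 / ( [1 − (1+0.0665)^(−14)] / 0.0665 ) = 8900 / 8.932023 = 996.4149

£996.41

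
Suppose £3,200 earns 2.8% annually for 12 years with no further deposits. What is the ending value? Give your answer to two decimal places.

FV = 3,200 × (1 + 0.028)^12 = 4,457.2537

£4,457.25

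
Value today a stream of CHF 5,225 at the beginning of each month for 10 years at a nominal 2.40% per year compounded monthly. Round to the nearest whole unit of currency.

With 12 periods per year: i = 0.002, n = 120.
Annuity factor a(120|0.002) × (1+i) = 106.804972; PV = 5225 × 106.804972 = 558,055.9791
(Beginning-of-period payments → annuity-due factor ×(1+i).)

CHF 558,056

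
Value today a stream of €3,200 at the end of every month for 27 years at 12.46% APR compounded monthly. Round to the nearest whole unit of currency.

Periodic rate i = 0.1246/12 = 0.0103833; n = 27 × 12 = 324 periods.
PV = PMT · [1 − (1+i)^(−n)] / i = 3200 · 92.918629 = 297,339.6142

€297,340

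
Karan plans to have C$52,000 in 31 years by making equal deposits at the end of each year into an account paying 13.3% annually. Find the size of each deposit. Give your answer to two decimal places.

C$147.19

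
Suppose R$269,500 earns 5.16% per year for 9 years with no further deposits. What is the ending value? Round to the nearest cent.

269,500 × (1+0.0516)^9 = 269,500 × 1.572734 = 423,851.7362

R$423,851.74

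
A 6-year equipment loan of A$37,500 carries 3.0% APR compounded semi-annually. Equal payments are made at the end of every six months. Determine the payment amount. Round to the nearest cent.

A$3,438.00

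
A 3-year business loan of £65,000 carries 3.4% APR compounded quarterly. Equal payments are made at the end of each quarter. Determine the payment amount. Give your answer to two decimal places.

i = 0.034/4 = 0.0085 per quarter; n = 3·4 = 12.
Annuity-PV factor = 11.362483; PMT = 65000 / 11.362483 = 5,720.5806

£5,720.58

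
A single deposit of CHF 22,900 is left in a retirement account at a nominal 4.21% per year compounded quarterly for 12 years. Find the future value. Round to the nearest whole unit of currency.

With 4 periods per year: i = 0.010525, n = 48.
FV = 22,900 × (1 + 0.010525)^48 = 37,852.4915

CHF 37,852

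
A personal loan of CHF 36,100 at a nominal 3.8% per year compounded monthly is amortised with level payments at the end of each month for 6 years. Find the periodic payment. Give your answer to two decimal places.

Periodic rate i = 0.038/12 = 0.00316667; n = 6 × 12 = 72 periods.
PMT = 36100 / ( [1 − (1+0.00316667)^(−72)] / 0.00316667 ) = 36100 / 64.291229 = 561.5074

CHF 561.51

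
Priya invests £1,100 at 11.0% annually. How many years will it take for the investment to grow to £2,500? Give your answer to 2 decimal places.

(1+i)^n = 2500/1100 = 2.27273, so n = ln 2.27273 / ln 1.11 = 7.8668 years

7.87 years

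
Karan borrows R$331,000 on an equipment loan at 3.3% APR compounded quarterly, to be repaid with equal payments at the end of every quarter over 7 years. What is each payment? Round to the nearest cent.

R$13,287.81

Periodic rate i = 0.033/4 = 0.00825; n = 7 × 4 = 28 periods.
PMT = 331000 / ( [1 − (1+0.00825)^(−28)] / 0.00825 ) = 331000 / 24.910058 = 13,287.8054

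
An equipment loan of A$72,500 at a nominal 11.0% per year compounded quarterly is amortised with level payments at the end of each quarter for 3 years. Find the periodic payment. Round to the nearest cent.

A$7,175.23

With 4 periods per year: i = 0.0275, n = 12.
Annuity-PV factor = 10.104204; PMT = 72500 / 10.104204 = 7,175.2315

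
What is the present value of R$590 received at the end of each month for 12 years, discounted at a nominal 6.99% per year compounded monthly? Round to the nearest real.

Periodic rate i = 0.0699/12 = 0.005825; n = 12 × 12 = 144 periods.
PV = 590 × [1 − (1+0.005825)^(−144)] / 0.005825 = 590 × 97.290640 = 57,401.4775

R$57,401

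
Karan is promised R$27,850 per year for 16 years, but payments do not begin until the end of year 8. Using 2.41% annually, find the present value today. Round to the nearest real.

R$309,922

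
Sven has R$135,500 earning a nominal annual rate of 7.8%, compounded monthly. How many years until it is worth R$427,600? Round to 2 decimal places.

Periodic rate i = 0.078/12 = 0.0065.
(1+i)^n = 427600/135500 = 3.15572, so n = ln 3.15572 / ln 1.0065 = 177.3765 months
= 177.3765/12 years

14.78 years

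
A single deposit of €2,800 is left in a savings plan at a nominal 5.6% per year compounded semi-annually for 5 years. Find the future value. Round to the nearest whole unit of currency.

€3,691

i = 0.056/2 = 0.028 per half-year; n = 5·2 = 10.
FV = PV·(1+i)^n = 2,800 × 1.318048 = 3,690.5337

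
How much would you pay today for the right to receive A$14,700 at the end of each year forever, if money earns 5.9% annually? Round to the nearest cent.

A$249,152.54

PV = PMT / i = 14700 / 0.059 = 249,152.5424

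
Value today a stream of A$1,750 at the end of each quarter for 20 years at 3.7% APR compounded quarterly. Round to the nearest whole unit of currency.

A$98,617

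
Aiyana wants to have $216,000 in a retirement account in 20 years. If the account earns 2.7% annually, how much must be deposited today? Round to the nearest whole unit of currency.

Discount factor = (1+0.027)^(−20) = 0.586937; PV = 216,000 × 0.586937 = 126,778.2869

$126,778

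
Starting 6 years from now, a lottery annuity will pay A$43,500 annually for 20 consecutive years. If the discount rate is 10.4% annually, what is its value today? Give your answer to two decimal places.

Value one period before first payment (t=5): 43500 × [1 − (1+0.104)^(−20)] / 0.104 = 43500 × 8.286200 = 360,449.7151
PV₀ = 360,449.7151 / (1+0.104)^5 = 360,449.7151 / 1.640006 = 219,785.6429

A$219,785.64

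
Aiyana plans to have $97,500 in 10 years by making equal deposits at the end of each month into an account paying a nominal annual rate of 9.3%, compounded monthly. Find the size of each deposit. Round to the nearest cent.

i = 0.093/12 = 0.00775 per month; n = 10·12 = 120.
PMT = 97500 / ( [(1+0.00775)^120 − 1] / 0.00775 ) = 97500 / 196.830791 = 495.3493

$495.35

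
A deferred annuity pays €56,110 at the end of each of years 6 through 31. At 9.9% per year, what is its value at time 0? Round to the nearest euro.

€323,150

PV at t=5 (ordinary 26-year annuity): 56110 × a(26|0.099) = 56110 × 9.233200 = 518,074.8406
PV₀ = 518,074.8406 / (1+0.099)^5 = 518,074.8406 / 1.603203 = 323,149.9105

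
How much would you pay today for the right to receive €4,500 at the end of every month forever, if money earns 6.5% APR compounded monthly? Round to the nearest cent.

€830,769.23

Periodic rate i = 0.065/12 = 0.00541667.
PV = C/r = 4500/0.00541667 = 830,769.2308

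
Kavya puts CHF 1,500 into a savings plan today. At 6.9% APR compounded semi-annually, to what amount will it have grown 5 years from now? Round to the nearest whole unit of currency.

CHF 2,106

i = 0.069/2 = 0.0345 per half-year; n = 5·2 = 10.
1,500 × (1+0.0345)^10 = 1,500 × 1.403799 = 2,105.6986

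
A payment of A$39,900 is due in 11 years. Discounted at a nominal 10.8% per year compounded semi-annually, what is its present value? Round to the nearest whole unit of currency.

i = 0.108/2 = 0.054 per half-year; n = 11·2 = 22.
PV = 39,900 / (1 + 0.054)^22 = 39,900 / 3.180486 = 12,545.2539

A$12,545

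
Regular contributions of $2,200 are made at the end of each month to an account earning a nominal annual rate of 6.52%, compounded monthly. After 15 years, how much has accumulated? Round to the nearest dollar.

With 12 periods per year: i = 0.00543333, n = 180.
FV = PMT · [(1+i)^n − 1] / i = 2200 · 304.067927 = 668,949.4390

$668,949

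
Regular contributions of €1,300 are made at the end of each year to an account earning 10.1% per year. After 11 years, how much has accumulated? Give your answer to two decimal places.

FV = PMT · [(1+i)^n − 1] / i = 1300 · 18.631465 = 24,220.9039

€24,220.90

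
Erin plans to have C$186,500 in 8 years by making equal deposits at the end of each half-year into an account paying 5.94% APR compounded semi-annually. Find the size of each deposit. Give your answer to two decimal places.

With 2 periods per year: i = 0.0297, n = 16.
FV-annuity factor = 20.109243; PMT = 186500 / 20.109243 = 9,274.3423

C$9,274.34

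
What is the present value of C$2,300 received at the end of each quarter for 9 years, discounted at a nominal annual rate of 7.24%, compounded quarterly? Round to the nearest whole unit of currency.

With 4 periods per year: i = 0.0181, n = 36.
PV = PMT · [1 − (1+i)^(−n)] / i = 2300 · 26.284143 = 60,453.5282

C$60,454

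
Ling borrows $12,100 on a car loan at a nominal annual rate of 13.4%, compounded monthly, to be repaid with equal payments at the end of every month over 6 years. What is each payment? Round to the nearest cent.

$245.46

Periodic rate i = 0.134/12 = 0.0111667; n = 6 × 12 = 72 periods.
PMT = 12100 / ( [1 − (1+0.0111667)^(−72)] / 0.0111667 ) = 12100 / 49.295477 = 245.4586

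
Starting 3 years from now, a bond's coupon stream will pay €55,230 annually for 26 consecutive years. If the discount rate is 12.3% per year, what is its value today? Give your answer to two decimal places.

€338,605.91

PV at t=2 (ordinary 26-year annuity): 55230 × a(26|0.123) = 55230 × 7.731771 = 427,025.7281
Discount back 2 years: 427,025.7281 × (1+0.123)^(−2) = 427,025.7281 × 0.792940 = 338,605.9064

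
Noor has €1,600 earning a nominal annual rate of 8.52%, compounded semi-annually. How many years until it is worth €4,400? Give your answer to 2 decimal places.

12.12 years

Periodic rate i = 0.0852/2 = 0.0426.
(1+i)^n = 4400/1600 = 2.75000, so n = ln 2.75000 / ln 1.0426 = 24.2488 half-years
= 24.2488/2 years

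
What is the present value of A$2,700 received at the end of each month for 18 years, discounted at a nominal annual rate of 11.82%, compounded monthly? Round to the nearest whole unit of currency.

A$241,117

i = 0.1182/12 = 0.00985 per month; n = 18·12 = 216.
PV = 2700 × [1 − (1+0.00985)^(−216)] / 0.00985 = 2700 × 89.302598 = 241,117.0154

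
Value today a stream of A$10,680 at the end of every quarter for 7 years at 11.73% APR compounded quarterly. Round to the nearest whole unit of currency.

With 4 periods per year: i = 0.029325, n = 28.
Annuity factor a(28|0.029325) = 18.919911; PV = 10680 × 18.919911 = 202,064.6486

A$202,065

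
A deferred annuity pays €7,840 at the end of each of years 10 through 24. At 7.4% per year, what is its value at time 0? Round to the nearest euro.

€36,627

PV at t=9 (ordinary 15-year annuity): 7840 × a(15|0.074) = 7840 × 8.882201 = 69,636.4582
Discount back 9 years: 69,636.4582 × (1+0.074)^(−9) = 69,636.4582 × 0.525971 = 36,626.7296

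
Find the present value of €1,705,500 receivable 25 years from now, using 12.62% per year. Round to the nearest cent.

PV = FV·(1+i)^(−n) = 1,705,500 × 0.051240 = 87,390.3842

€87,390.38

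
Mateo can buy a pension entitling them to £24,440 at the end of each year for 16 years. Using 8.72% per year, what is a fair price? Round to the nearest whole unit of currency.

Annuity factor a(16|0.0872) = 8.458126; PV = 24440 × 8.458126 = 206,716.6019

£206,717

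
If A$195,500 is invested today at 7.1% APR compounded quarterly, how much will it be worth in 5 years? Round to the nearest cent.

A$277,951.47

With 4 periods per year: i = 0.01775, n = 20.
195,500 × (1+0.01775)^20 = 195,500 × 1.421747 = 277,951.4748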